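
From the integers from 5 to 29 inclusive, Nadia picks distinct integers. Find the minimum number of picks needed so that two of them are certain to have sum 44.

Two chosen integers sum to 44 exactly when both halves of some pair {x, 44−x} with 15 ≤ x ≤ 44−x ≤ 29 are chosen — 7 such pairs.
The remaining 11 elements (those with no distinct partner in range) can never complete a 44-sum, so the worst case takes all of them and one from each pair: 11 + 7 = 18.
By pigeonhole, the 19th integer has to be the second member of some pair, so 18 + 1 = 19.

19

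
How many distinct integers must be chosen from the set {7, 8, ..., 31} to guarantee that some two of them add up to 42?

16

Group the elements by complementary pair {x, 42−x}: {11,31}, {12,30}, {13,29}, …, giving 10 two-element pairs, the single value 21 (it cannot pair with itself since the integers are distinct), and 4 integers whose partner 42−x falls outside [7,31].
By pigeonhole, treating each of those 15 groups as a pigeonhole, one can pick one integer per group — 15 integers — with no two summing to 42.
The 16th integer lands in an occupied pair, forcing a sum of 42.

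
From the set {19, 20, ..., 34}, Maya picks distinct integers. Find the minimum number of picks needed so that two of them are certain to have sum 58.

12

A set avoiding the sum 58 can contain at most one of each pair {x, 58−x}, plus the 6 elements whose complement lies outside the range or equal to its own complement.
The integers 19, …, 29 (11 of them) are such a set: any two sum to at least 19+20 = 39 and at most 28+29 = 57 < 58.
By pigeonhole, any 12th integer completes one of the 5 pairs, so 12 choices force a sum of 58.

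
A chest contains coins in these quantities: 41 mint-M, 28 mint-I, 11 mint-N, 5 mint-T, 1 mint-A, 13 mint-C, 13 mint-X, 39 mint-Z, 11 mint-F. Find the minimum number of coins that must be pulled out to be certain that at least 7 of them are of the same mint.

An adversary could hand out at most 6 coins per mint (mint-T, mint-A run out sooner): 6 + 6 + 6 + 5 + 1 + 6 + 6 + 6 + 6 = 48 coins and still no mint has 7.
By pigeonhole, one more coin lands in a mint already at 6, so 49 draws are enough and 48 are not.

49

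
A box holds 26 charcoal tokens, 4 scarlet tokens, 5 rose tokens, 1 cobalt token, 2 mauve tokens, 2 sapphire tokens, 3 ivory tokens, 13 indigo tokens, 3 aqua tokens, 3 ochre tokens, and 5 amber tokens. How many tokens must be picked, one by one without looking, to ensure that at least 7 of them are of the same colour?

41

Put each drawn token into a box by colour. The largest draw with every box below 7 takes min(count, 6) from each colour; colours with fewer than 6 contribute all they have.
Σ min(cᵢ, 6) = 6 + 4 + 5 + 1 + 2 + 2 + 3 + 6 + 3 + 3 + 5 = 40.
Draw number 40 + 1 = 41 must push one box to 7.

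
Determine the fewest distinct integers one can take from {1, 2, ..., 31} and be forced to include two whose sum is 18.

Two chosen integers sum to 18 exactly when both halves of some pair {x, 18−x} with 1 ≤ x ≤ 18−x ≤ 17 are chosen — 8 such pairs.
The remaining 15 elements (those with no distinct partner in range) can never complete a 18-sum, so the worst case takes all of them and one from each pair: 15 + 8 = 23.
The 24th integer has to be the second member of some pair, so 23 + 1 = 24.

24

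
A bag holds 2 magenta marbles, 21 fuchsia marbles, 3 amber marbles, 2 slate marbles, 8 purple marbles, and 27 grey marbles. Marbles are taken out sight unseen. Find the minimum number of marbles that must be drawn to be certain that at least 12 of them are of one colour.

By pigeonhole, the 6 colours are the holes; the marbles drawn are the pigeons.
To avoid 12 of any one colour, the worst case takes at most 11 of each colour, or every marble of a colour that has fewer than 11.
That gives 2 + 11 + 3 + 2 + 8 + 11 = 37 marbles with no colour reaching 12.
The next marble forces some colour to 12, so 37 + 1 = 38.

38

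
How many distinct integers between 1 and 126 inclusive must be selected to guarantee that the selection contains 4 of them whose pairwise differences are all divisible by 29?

88

Integers whose pairwise differences are multiples of 29 are exactly those sharing a remainder mod 29. The 29 residue classes mod 29 are the pigeonholes.
With 87 integers one could put 3 in each residue class and have no class reach 4.
The 88th integer pushes some class to 4, so 29·3 + 1 = 88.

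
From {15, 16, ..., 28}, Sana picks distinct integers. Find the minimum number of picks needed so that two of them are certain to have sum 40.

A set avoiding the sum 40 can contain at most one of each pair {x, 40−x}, plus the 4 elements whose complement lies outside the range or equal to its own complement.
The integers 20, …, 28 (9 of them) are such a set: any two sum to at least 20+21 = 41 > 40.
Any 10th integer completes one of the 5 pairs, so 10 choices force a sum of 40.

10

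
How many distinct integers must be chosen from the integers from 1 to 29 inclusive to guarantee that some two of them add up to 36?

Group the elements by complementary pair {x, 36−x}: {7,29}, {8,28}, {9,27}, …, giving 11 two-element pairs; the single value 18 (it cannot pair with itself since the integers are distinct); and 6 integers whose partner 36−x falls outside [1,29].
Treating each of those 18 groups as a pigeonhole, one can pick one integer per group — 18 integers — with no two summing to 36.
The 19th integer lands in an occupied pair, forcing a sum of 36.

19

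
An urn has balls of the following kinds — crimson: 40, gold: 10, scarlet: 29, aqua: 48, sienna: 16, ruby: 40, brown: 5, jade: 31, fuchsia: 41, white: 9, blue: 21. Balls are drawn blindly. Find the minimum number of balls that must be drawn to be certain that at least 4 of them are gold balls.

In the worst case for collecting gold balls, every non-gold ball comes out first.
There are 40 + 29 + 48 + 16 + 40 + 5 + 31 + 41 + 9 + 21 = 280 non-gold balls altogether.
After those, each further ball must be gold, so 280 + 4 = 284 draws guarantee 4 gold balls.

284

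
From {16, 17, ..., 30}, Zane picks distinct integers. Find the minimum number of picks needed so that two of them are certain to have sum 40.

Two chosen integers sum to 40 exactly when both halves of some pair {x, 40−x} with 16 ≤ x ≤ 40−x ≤ 24 are chosen — 4 such pairs.
The remaining 7 elements (those with no distinct partner in range) can never complete a 40-sum, so the worst case takes all of them and one from each pair: 7 + 4 = 11.
The 12th integer has to be the second member of some pair, so 11 + 1 = 12.

12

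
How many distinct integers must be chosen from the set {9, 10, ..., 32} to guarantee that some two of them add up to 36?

Two chosen integers sum to 36 exactly when both halves of some pair {x, 36−x} with 9 ≤ x ≤ 36−x ≤ 27 are chosen — 9 such pairs.
The remaining 6 elements (those with no distinct partner in range) can never complete a 36-sum, so the worst case takes all of them and one from each pair: 6 + 9 = 15.
The 16th integer has to be the second member of some pair, so 15 + 1 = 16.

16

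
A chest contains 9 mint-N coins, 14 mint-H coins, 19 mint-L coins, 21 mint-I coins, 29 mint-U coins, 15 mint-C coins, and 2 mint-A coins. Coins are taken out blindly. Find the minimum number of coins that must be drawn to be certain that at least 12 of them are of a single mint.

By the pigeonhole principle, the 7 mints are the holes; the coins drawn are the pigeons.
To avoid 12 of any one mint, the worst case takes at most 11 of each mint, or every coin of a mint that has fewer than 11.
That gives 9 + 11 + 11 + 11 + 11 + 11 + 2 = 66 coins with no mint reaching 12.
The next coin forces some mint to 12, so 66 + 1 = 67.

67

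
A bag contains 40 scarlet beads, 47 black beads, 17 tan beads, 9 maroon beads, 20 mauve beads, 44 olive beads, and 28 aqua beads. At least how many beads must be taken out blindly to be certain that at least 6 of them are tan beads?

194

In the worst case for collecting tan beads, every non-tan bead comes out first.
There are 40 + 47 + 9 + 20 + 44 + 28 = 188 non-tan beads altogether.
After those, each further bead must be tan, so 188 + 6 = 194 draws guarantee 6 tan beads.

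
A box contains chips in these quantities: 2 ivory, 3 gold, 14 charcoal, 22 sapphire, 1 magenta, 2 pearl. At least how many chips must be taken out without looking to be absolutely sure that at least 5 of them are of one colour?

17

Pigeonhole: put each drawn chip into a box by colour. The largest draw with every box below 5 takes min(count, 4) from each colour; colours with fewer than 4 contribute all they have.
Σ min(cᵢ, 4) = 2 + 3 + 4 + 4 + 1 + 2 = 16.
Draw number 16 + 1 = 17 must push one box to 5.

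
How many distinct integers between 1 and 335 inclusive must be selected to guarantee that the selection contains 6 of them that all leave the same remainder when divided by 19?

The 19 residue classes mod 19 are the pigeonholes.
With 95 integers one could put 5 in each residue class and have no class reach 6.
The 96th integer pushes some class to 6, so 19·5 + 1 = 96.

96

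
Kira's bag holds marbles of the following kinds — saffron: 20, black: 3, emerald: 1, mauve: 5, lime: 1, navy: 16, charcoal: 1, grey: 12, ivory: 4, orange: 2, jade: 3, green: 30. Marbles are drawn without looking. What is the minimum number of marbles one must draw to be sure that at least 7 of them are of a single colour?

45

The 12 colours are the holes; the marbles drawn are the pigeons.
To avoid 7 of any one colour, the worst case takes at most 6 of each colour, or every marble of a colour that has fewer than 6.
That gives 6 + 3 + 1 + 5 + 1 + 6 + 1 + 6 + 4 + 2 + 3 + 6 = 44 marbles with no colour reaching 7.
The next marble forces some colour to 7, so 44 + 1 = 45.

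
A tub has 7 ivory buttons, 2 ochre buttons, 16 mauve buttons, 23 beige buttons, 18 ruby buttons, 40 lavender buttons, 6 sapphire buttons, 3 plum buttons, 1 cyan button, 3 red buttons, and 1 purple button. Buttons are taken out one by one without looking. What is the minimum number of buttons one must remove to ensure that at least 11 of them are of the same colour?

64

An adversary could hand out at most 10 buttons per colour (7 colours run out sooner): 7 + 2 + 10 + 10 + 10 + 10 + 6 + 3 + 1 + 3 + 1 = 63 buttons and still no colour has 11.
One more button lands in a colour already at 10, so 64 draws are enough and 63 are not.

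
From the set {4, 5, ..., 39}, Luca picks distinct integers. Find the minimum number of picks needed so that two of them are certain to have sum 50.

A set avoiding the sum 50 can contain at most one of each pair {x, 50−x}, plus the 8 elements whose complement lies outside the range or equal to its own complement.
The integers 4, …, 25 (22 of them) are such a set: any two sum to at least 4+5 = 9 and at most 24+25 = 49 < 50.
By the pigeonhole principle, any 23rd integer completes one of the 14 pairs, so 23 choices force a sum of 50.

23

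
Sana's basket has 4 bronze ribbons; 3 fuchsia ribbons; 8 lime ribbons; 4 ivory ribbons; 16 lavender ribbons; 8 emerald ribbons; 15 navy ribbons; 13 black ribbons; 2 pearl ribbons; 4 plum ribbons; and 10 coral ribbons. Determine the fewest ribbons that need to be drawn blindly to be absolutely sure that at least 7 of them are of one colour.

54

Pigeonhole: the 11 colours are the holes; the ribbons drawn are the pigeons.
To avoid 7 of any one colour, the worst case takes at most 6 of each colour, or every ribbon of a colour that has fewer than 6.
That gives 4 + 3 + 6 + 4 + 6 + 6 + 6 + 6 + 2 + 4 + 6 = 53 ribbons with no colour reaching 7.
The next ribbon forces some colour to 7, so 53 + 1 = 54.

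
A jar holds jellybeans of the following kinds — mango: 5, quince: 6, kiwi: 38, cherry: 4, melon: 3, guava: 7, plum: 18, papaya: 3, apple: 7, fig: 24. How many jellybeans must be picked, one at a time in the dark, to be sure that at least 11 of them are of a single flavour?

An adversary could hand out at most 10 jellybeans per flavour (7 flavours run out sooner): 5 + 6 + 10 + 4 + 3 + 7 + 10 + 3 + 7 + 10 = 65 jellybeans and still no flavour has 11.
Pigeonhole: one more jellybean lands in a flavour already at 10, so 66 draws are enough and 65 are not.

66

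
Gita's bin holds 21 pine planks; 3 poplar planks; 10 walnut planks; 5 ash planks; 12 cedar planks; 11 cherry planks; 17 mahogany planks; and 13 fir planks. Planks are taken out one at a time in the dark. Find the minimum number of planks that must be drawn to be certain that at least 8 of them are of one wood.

51

By the pigeonhole principle, the 8 woods are the holes; the planks drawn are the pigeons.
To avoid 8 of any one wood, the worst case takes at most 7 of each wood, or every plank of a wood that has fewer than 7.
That gives 7 + 3 + 7 + 5 + 7 + 7 + 7 + 7 = 50 planks with no wood reaching 8.
The next plank forces some wood to 8, so 50 + 1 = 51.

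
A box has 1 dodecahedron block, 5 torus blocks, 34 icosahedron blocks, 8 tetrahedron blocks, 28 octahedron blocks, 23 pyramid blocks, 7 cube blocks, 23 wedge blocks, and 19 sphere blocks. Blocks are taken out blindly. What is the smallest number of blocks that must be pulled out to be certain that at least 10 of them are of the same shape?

67

By pigeonhole, the 9 shapes are the holes; the blocks drawn are the pigeons.
To avoid 10 of any one shape, the worst case takes at most 9 of each shape, or every block of a shape that has fewer than 9.
That gives 1 + 5 + 9 + 8 + 9 + 9 + 7 + 9 + 9 = 66 blocks with no shape reaching 10.
The next block forces some shape to 10, so 66 + 1 = 67.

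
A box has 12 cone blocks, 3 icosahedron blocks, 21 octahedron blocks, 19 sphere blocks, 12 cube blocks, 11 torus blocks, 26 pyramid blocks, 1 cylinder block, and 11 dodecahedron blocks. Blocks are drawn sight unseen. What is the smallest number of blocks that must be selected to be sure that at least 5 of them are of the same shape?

Pigeonhole: put each drawn block into a box by shape. The largest draw with every box below 5 takes min(count, 4) from each shape; shapes with fewer than 4 contribute all they have.
Σ min(cᵢ, 4) = 4 + 3 + 4 + 4 + 4 + 4 + 4 + 1 + 4 = 32.
Draw number 32 + 1 = 33 must push one box to 5.

33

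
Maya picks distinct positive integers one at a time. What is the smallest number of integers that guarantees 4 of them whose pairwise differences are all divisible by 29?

Integers whose pairwise differences are multiples of 29 are exactly those sharing a remainder mod 29. By the pigeonhole principle, the 29 residue classes mod 29 are the pigeonholes.
With 87 integers one could put 3 in each residue class and have no class reach 4.
The 88th integer pushes some class to 4, so 29·3 + 1 = 88.

88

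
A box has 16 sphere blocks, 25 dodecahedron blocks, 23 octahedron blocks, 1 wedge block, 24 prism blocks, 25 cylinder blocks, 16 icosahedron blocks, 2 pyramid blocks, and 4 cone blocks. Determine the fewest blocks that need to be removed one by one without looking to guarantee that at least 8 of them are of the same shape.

50

The 9 shapes are the holes; the blocks drawn are the pigeons.
To avoid 8 of any one shape, the worst case takes at most 7 of each shape, or every block of a shape that has fewer than 7.
That gives 7 + 7 + 7 + 1 + 7 + 7 + 7 + 2 + 4 = 49 blocks with no shape reaching 8.
The next block forces some shape to 8, so 49 + 1 = 50.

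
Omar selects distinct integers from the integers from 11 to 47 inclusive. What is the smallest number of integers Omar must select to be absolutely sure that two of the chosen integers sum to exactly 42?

28

A set avoiding the sum 42 can contain at most one of each pair {x, 42−x}, plus the 17 elements whose complement lies outside the range or equal to its own complement.
The integers 21, …, 47 (27 of them) are such a set: any two sum to at least 21+22 = 43 > 42.
By pigeonhole, any 28th integer completes one of the 10 pairs, so 28 choices force a sum of 42.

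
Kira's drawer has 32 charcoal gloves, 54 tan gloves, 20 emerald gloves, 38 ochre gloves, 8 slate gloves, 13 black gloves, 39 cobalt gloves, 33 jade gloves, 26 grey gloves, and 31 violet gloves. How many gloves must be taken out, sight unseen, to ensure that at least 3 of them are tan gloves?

243

In the worst case for collecting tan gloves, every non-tan glove comes out first.
There are 32 + 20 + 38 + 8 + 13 + 39 + 33 + 26 + 31 = 240 non-tan gloves altogether.
After those, each further glove must be tan, so 240 + 3 = 243 draws guarantee 3 tan gloves.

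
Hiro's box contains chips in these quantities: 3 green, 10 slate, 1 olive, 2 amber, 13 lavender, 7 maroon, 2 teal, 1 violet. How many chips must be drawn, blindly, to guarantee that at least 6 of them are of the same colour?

25

The 8 colours are the holes; the chips drawn are the pigeons.
To avoid 6 of any one colour, the worst case takes at most 5 of each colour, or every chip of a colour that has fewer than 5.
That gives 3 + 5 + 1 + 2 + 5 + 5 + 2 + 1 = 24 chips with no colour reaching 6.
The next chip forces some colour to 6, so 24 + 1 = 25.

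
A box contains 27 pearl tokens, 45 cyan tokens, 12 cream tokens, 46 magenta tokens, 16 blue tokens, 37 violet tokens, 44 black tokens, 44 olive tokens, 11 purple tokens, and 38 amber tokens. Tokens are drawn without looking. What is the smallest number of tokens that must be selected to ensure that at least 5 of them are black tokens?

In the worst case for collecting black tokens, every non-black token comes out first.
There are 27 + 45 + 12 + 46 + 16 + 37 + 44 + 11 + 38 = 276 non-black tokens altogether.
After those, each further token must be black, so 276 + 5 = 281 draws guarantee 5 black tokens.

281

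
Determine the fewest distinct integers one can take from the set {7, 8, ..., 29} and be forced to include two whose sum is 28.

17

Two chosen integers sum to 28 exactly when both halves of some pair {x, 28−x} with 7 ≤ x ≤ 28−x ≤ 21 are chosen — 7 such pairs.
The remaining 9 elements (those with no distinct partner in range) can never complete a 28-sum, so the worst case takes all of them and one from each pair: 9 + 7 = 16.
Pigeonhole: the 17th integer has to be the second member of some pair, so 16 + 1 = 17.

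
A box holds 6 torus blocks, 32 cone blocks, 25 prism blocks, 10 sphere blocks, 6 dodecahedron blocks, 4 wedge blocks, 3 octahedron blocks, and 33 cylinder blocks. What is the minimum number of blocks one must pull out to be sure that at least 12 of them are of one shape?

63

The 8 shapes are the holes; the blocks drawn are the pigeons.
To avoid 12 of any one shape, the worst case takes at most 11 of each shape, or every block of a shape that has fewer than 11.
That gives 6 + 11 + 11 + 10 + 6 + 4 + 3 + 11 = 62 blocks with no shape reaching 12.
The next block forces some shape to 12, so 62 + 1 = 63.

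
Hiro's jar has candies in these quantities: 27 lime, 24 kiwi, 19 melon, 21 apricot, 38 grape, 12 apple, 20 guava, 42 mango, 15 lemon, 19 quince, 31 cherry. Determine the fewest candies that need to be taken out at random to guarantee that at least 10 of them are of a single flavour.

An adversary could hand out at most 9 candies per flavour: 9 + 9 + 9 + 9 + 9 + 9 + 9 + 9 + 9 + 9 + 9 = 99 candies and still no flavour has 10.
One more candy lands in a flavour already at 9, so 100 draws are enough and 99 are not.

100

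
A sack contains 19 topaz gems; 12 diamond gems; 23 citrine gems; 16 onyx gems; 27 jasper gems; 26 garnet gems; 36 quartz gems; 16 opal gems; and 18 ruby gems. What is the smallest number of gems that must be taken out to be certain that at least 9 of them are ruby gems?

184

In the worst case for collecting ruby gems, every non-ruby gem comes out first.
There are 19 + 12 + 23 + 16 + 27 + 26 + 36 + 16 = 175 non-ruby gems altogether.
After those, each further gem must be ruby, so 175 + 9 = 184 draws guarantee 9 ruby gems.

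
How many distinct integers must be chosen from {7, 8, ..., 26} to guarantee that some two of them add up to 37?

13

Group the elements by complementary pair {x, 37−x}: {11,26}, {12,25}, {13,24}, …, giving 8 two-element pairs and 4 integers whose partner 37−x falls outside [7,26].
Pigeonhole: treating each of those 12 groups as a pigeonhole, one can pick one integer per group — 12 integers — with no two summing to 37.
The 13th integer lands in an occupied pair, forcing a sum of 37.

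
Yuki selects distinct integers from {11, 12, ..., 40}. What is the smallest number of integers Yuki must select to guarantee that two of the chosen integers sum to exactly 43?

Two chosen integers sum to 43 exactly when both halves of some pair {x, 43−x} with 11 ≤ x ≤ 43−x ≤ 32 are chosen — 11 such pairs.
The remaining 8 elements (those with no distinct partner in range) can never complete a 43-sum, so the worst case takes all of them and one from each pair: 8 + 11 = 19.
By the pigeonhole principle, the 20th integer has to be the second member of some pair, so 19 + 1 = 20.

20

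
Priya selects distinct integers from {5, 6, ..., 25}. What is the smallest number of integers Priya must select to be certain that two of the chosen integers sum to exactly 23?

15

Group the elements by complementary pair {x, 23−x}: {5,18}, {6,17}, {7,16}, …, giving 7 two-element pairs and 7 integers whose partner 23−x falls outside [5,25].
Pigeonhole: treating each of those 14 groups as a pigeonhole, one can pick one integer per group — 14 integers — with no two summing to 23.
The 15th integer lands in an occupied pair, forcing a sum of 23.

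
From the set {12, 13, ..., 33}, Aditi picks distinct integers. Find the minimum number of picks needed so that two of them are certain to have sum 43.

13

A set avoiding the sum 43 can contain at most one of each pair {x, 43−x}, plus the 2 elements whose complement lies outside the range.
The integers 22, …, 33 (12 of them) are such a set: any two sum to at least 22+23 = 45 > 43.
Any 13th integer completes one of the 10 pairs, so 13 choices force a sum of 43.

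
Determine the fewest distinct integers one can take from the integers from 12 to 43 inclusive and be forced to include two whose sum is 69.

24

A set avoiding the sum 69 can contain at most one of each pair {x, 69−x}, plus the 14 elements whose complement lies outside the range.
The integers 12, …, 34 (23 of them) are such a set: any two sum to at least 12+13 = 25 and at most 33+34 = 67 < 69.
Any 24th integer completes one of the 9 pairs, so 24 choices force a sum of 69.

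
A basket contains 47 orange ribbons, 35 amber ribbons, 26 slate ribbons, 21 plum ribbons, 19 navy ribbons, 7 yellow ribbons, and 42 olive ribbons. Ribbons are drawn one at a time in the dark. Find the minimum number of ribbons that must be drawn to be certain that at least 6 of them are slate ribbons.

In the worst case for collecting slate ribbons, every non-slate ribbon comes out first.
There are 47 + 35 + 21 + 19 + 7 + 42 = 171 non-slate ribbons altogether.
After those, each further ribbon must be slate, so 171 + 6 = 177 draws guarantee 6 slate ribbons.

177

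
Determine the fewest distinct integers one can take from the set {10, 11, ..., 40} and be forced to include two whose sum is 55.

19

A set avoiding the sum 55 can contain at most one of each pair {x, 55−x}, plus the 5 elements whose complement lies outside the range.
The integers 10, …, 27 (18 of them) are such a set: any two sum to at least 10+11 = 21 and at most 26+27 = 53 < 55.
Any 19th integer completes one of the 13 pairs, so 19 choices force a sum of 55.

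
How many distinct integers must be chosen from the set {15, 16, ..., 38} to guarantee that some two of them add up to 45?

Two chosen integers sum to 45 exactly when both halves of some pair {x, 45−x} with 15 ≤ x ≤ 45−x ≤ 30 are chosen — 8 such pairs.
The remaining 8 elements (those with no distinct partner in range) can never complete a 45-sum, so the worst case takes all of them and one from each pair: 8 + 8 = 16.
The 17th integer has to be the second member of some pair, so 16 + 1 = 17.

17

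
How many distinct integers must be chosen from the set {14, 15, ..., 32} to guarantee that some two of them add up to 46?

11

Two chosen integers sum to 46 exactly when both halves of some pair {x, 46−x} with 14 ≤ x ≤ 46−x ≤ 32 are chosen — 9 such pairs.
The remaining 1 element (those with no distinct partner in range) can never complete a 46-sum, so the worst case takes all of them and one from each pair: 1 + 9 = 10.
The 11th integer has to be the second member of some pair, so 10 + 1 = 11.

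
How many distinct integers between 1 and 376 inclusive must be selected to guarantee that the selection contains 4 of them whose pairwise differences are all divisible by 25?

76

Integers whose pairwise differences are multiples of 25 are exactly those sharing a remainder mod 25. By pigeonhole, the 25 residue classes mod 25 are the pigeonholes.
With 75 integers one could put 3 in each residue class and have no class reach 4.
The 76th integer pushes some class to 4, so 25·3 + 1 = 76.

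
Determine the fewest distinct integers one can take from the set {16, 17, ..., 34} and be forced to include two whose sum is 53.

12

A set avoiding the sum 53 can contain at most one of each pair {x, 53−x}, plus the 3 elements whose complement lies outside the range.
The integers 16, …, 26 (11 of them) are such a set: any two sum to at least 16+17 = 33 and at most 25+26 = 51 < 53.
By pigeonhole, any 12th integer completes one of the 8 pairs, so 12 choices force a sum of 53.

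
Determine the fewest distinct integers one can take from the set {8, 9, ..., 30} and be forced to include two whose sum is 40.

Two chosen integers sum to 40 exactly when both halves of some pair {x, 40−x} with 10 ≤ x ≤ 40−x ≤ 30 are chosen — 10 such pairs.
The remaining 3 elements (those with no distinct partner in range) can never complete a 40-sum, so the worst case takes all of them and one from each pair: 3 + 10 = 13.
Pigeonhole: the 14th integer has to be the second member of some pair, so 13 + 1 = 14.

14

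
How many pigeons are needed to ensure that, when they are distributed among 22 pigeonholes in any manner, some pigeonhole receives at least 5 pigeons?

89

With 88 pigeons one could put exactly 4 in each of the 22 pigeonholes, and no pigeonhole would reach 5.
One more pigeon must land in a pigeonhole that already has 4, giving it 5.
So 22 × 4 + 1 = 89 pigeons are required.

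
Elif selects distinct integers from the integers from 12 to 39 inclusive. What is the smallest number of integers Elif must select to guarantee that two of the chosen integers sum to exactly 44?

19

A set avoiding the sum 44 can contain at most one of each pair {x, 44−x}, plus the 8 elements whose complement lies outside the range or equal to its own complement.
The integers 22, …, 39 (18 of them) are such a set: any two sum to at least 22+23 = 45 > 44.
By the pigeonhole principle, any 19th integer completes one of the 10 pairs, so 19 choices force a sum of 44.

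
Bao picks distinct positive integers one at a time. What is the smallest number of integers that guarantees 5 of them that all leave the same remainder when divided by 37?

Pigeonhole: the 37 residue classes mod 37 are the pigeonholes.
With 148 integers one could put 4 in each residue class and have no class reach 5.
The 149th integer pushes some class to 5, so 37·4 + 1 = 149.

149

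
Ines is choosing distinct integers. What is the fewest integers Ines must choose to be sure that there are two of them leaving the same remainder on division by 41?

The 41 residue classes mod 41 are the pigeonholes.
With 41 integers one could put 1 in each residue class and have no class reach 2.
The 42nd integer pushes some class to 2, so 41·1 + 1 = 42.

42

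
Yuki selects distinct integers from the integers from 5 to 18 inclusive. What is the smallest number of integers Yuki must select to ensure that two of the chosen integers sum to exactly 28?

Two chosen integers sum to 28 exactly when both halves of some pair {x, 28−x} with 10 ≤ x ≤ 28−x ≤ 18 are chosen — 4 such pairs.
The remaining 6 elements (those with no distinct partner in range) can never complete a 28-sum, so the worst case takes all of them and one from each pair: 6 + 4 = 10.
The 11th integer has to be the second member of some pair, so 10 + 1 = 11.

11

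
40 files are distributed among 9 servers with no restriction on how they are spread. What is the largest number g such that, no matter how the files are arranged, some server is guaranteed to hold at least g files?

The 9 servers are the holes and the 40 files are the pigeons.
If every server held at most 4 files, the total would be at most 9 × 4 = 36, which is less than 40.
So some server holds at least ⌈40/9⌉ = 5 files.

5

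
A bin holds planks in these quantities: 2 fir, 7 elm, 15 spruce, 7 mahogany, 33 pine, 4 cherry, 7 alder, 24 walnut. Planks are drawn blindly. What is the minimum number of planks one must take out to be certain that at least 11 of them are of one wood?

An adversary could hand out at most 10 planks per wood (5 woods run out sooner): 2 + 7 + 10 + 7 + 10 + 4 + 7 + 10 = 57 planks and still no wood has 11.
One more plank lands in a wood already at 10, so 58 draws are enough and 57 are not.

58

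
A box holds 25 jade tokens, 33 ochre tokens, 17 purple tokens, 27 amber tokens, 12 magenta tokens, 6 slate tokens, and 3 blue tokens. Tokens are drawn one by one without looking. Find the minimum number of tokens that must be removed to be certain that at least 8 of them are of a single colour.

Put each drawn token into a box by colour. The largest draw with every box below 8 takes min(count, 7) from each colour; colours with fewer than 7 contribute all they have.
Σ min(cᵢ, 7) = 7 + 7 + 7 + 7 + 7 + 6 + 3 = 44.
Draw number 44 + 1 = 45 must push one box to 8.

45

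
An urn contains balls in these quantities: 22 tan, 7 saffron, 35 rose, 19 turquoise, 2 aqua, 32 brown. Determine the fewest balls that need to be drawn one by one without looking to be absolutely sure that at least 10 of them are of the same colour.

46

The 6 colours are the holes; the balls drawn are the pigeons.
To avoid 10 of any one colour, the worst case takes at most 9 of each colour, or every ball of a colour that has fewer than 9.
That gives 9 + 7 + 9 + 9 + 2 + 9 = 45 balls with no colour reaching 10.
The next ball forces some colour to 10, so 45 + 1 = 46.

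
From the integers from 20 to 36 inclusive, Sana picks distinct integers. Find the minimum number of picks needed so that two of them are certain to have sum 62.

A set avoiding the sum 62 can contain at most one of each pair {x, 62−x}, plus the 7 elements whose complement lies outside the range or equal to its own complement.
The integers 20, …, 31 (12 of them) are such a set: any two sum to at least 20+21 = 41 and at most 30+31 = 61 < 62.
Any 13th integer completes one of the 5 pairs, so 13 choices force a sum of 62.

13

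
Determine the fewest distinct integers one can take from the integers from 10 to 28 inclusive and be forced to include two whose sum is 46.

15

A set avoiding the sum 46 can contain at most one of each pair {x, 46−x}, plus the 9 elements whose complement lies outside the range or equal to its own complement.
The integers 10, …, 23 (14 of them) are such a set: any two sum to at least 10+11 = 21 and at most 22+23 = 45 < 46.
Pigeonhole: any 15th integer completes one of the 5 pairs, so 15 choices force a sum of 46.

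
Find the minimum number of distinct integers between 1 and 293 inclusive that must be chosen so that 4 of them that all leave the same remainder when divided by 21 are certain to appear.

64

Pigeonhole: the 21 residue classes mod 21 are the pigeonholes.
With 63 integers one could put 3 in each residue class and have no class reach 4.
The 64th integer pushes some class to 4, so 21·3 + 1 = 64.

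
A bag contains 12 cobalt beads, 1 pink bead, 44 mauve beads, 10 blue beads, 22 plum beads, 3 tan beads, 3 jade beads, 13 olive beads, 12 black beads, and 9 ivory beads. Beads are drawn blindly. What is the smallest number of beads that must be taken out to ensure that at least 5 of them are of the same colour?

Put each drawn bead into a box by colour. The largest draw with every box below 5 takes min(count, 4) from each colour; colours with fewer than 4 contribute all they have.
Σ min(cᵢ, 4) = 4 + 1 + 4 + 4 + 4 + 3 + 3 + 4 + 4 + 4 = 35.
Draw number 35 + 1 = 36 must push one box to 5.

36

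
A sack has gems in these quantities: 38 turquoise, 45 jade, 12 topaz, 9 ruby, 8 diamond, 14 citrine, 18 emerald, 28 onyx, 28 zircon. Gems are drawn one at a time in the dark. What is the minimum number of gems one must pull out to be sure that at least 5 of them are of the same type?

37

By the pigeonhole principle, put each drawn gem into a box by type. The largest draw with every box below 5 takes min(count, 4) from each type.
Σ min(cᵢ, 4) = 4 + 4 + 4 + 4 + 4 + 4 + 4 + 4 + 4 = 36.
Draw number 36 + 1 = 37 must push one box to 5.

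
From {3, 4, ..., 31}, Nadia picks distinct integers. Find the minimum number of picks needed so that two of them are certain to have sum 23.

Two chosen integers sum to 23 exactly when both halves of some pair {x, 23−x} with 3 ≤ x ≤ 23−x ≤ 20 are chosen — 9 such pairs.
The remaining 11 elements (those with no distinct partner in range) can never complete a 23-sum, so the worst case takes all of them and one from each pair: 11 + 9 = 20.
By the pigeonhole principle, the 21st integer has to be the second member of some pair, so 20 + 1 = 21.

21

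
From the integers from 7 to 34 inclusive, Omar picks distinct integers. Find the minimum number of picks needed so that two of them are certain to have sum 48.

19

Group the elements by complementary pair {x, 48−x}: {14,34}, {15,33}, {16,32}, …, giving 10 two-element pairs; the single value 24 (it cannot pair with itself since the integers are distinct); and 7 integers whose partner 48−x falls outside [7,34].
Treating each of those 18 groups as a pigeonhole, one can pick one integer per group — 18 integers — with no two summing to 48.
The 19th integer lands in an occupied pair, forcing a sum of 48.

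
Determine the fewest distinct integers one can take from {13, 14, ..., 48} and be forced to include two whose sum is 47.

26

Two chosen integers sum to 47 exactly when both halves of some pair {x, 47−x} with 13 ≤ x ≤ 47−x ≤ 34 are chosen — 11 such pairs.
The remaining 14 elements (those with no distinct partner in range) can never complete a 47-sum, so the worst case takes all of them and one from each pair: 14 + 11 = 25.
Pigeonhole: the 26th integer has to be the second member of some pair, so 25 + 1 = 26.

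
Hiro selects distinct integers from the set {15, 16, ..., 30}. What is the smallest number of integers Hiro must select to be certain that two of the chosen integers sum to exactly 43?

A set avoiding the sum 43 can contain at most one of each pair {x, 43−x}, plus the 2 elements whose complement lies outside the range.
The integers 22, …, 30 (9 of them) are such a set: any two sum to at least 22+23 = 45 > 43.
By the pigeonhole principle, any 10th integer completes one of the 7 pairs, so 10 choices force a sum of 43.

10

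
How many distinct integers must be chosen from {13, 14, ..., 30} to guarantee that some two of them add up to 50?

14

Group the elements by complementary pair {x, 50−x}: {20,30}, {21,29}, {22,28}, …, giving 5 two-element pairs, the single value 25 (it cannot pair with itself since the integers are distinct), and 7 integers whose partner 50−x falls outside [13,30].
By pigeonhole, treating each of those 13 groups as a pigeonhole, one can pick one integer per group — 13 integers — with no two summing to 50.
The 14th integer lands in an occupied pair, forcing a sum of 50.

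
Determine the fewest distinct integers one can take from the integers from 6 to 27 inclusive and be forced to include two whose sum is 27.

A set avoiding the sum 27 can contain at most one of each pair {x, 27−x}, plus the 6 elements whose complement lies outside the range.
The integers 14, …, 27 (14 of them) are such a set: any two sum to at least 14+15 = 29 > 27.
By the pigeonhole principle, any 15th integer completes one of the 8 pairs, so 15 choices force a sum of 27.

15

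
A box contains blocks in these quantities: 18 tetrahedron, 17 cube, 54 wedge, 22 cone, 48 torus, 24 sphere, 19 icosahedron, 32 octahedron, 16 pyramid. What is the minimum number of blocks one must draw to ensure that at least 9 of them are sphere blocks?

235

In the worst case for collecting sphere blocks, every non-sphere block comes out first.
There are 18 + 17 + 54 + 22 + 48 + 19 + 32 + 16 = 226 non-sphere blocks altogether.
After those, each further block must be sphere, so 226 + 9 = 235 draws guarantee 9 sphere blocks.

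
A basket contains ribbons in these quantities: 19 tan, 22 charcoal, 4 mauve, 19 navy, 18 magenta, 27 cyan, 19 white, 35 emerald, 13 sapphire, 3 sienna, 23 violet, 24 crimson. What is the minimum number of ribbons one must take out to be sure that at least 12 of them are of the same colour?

By the pigeonhole principle, the 12 colours are the holes; the ribbons drawn are the pigeons.
To avoid 12 of any one colour, the worst case takes at most 11 of each colour, or every ribbon of a colour that has fewer than 11.
That gives 11 + 11 + 4 + 11 + 11 + 11 + 11 + 11 + 11 + 3 + 11 + 11 = 117 ribbons with no colour reaching 12.
The next ribbon forces some colour to 12, so 117 + 1 = 118.

118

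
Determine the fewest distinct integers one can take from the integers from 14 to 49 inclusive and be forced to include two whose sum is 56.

23

Group the elements by complementary pair {x, 56−x}: {14,42}, {15,41}, {16,40}, …, giving 14 two-element pairs, the single value 28 (it cannot pair with itself since the integers are distinct), and 7 integers whose partner 56−x falls outside [14,49].
Pigeonhole: treating each of those 22 groups as a pigeonhole, one can pick one integer per group — 22 integers — with no two summing to 56.
The 23rd integer lands in an occupied pair, forcing a sum of 56.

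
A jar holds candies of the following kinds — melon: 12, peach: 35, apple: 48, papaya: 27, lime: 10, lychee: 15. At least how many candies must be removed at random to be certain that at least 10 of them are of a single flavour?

55

An adversary could hand out at most 9 candies per flavour: 9 + 9 + 9 + 9 + 9 + 9 = 54 candies and still no flavour has 10.
One more candy lands in a flavour already at 9, so 55 draws are enough and 54 are not.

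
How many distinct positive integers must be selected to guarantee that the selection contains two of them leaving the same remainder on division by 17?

The 17 residue classes mod 17 are the pigeonholes.
With 17 integers one could put 1 in each residue class and have no class reach 2.
The 18th integer pushes some class to 2, so 17·1 + 1 = 18.

18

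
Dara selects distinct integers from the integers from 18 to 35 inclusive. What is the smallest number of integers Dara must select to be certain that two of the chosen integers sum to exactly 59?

13

A set avoiding the sum 59 can contain at most one of each pair {x, 59−x}, plus the 6 elements whose complement lies outside the range.
The integers 18, …, 29 (12 of them) are such a set: any two sum to at least 18+19 = 37 and at most 28+29 = 57 < 59.
By the pigeonhole principle, any 13th integer completes one of the 6 pairs, so 13 choices force a sum of 59.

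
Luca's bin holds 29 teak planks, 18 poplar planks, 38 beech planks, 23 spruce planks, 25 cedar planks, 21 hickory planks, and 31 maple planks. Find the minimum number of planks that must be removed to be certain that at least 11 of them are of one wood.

By the pigeonhole principle, the 7 woods are the holes; the planks drawn are the pigeons.
To avoid 11 of any one wood, the worst case takes at most 10 of each wood.
That gives 10 + 10 + 10 + 10 + 10 + 10 + 10 = 70 planks with no wood reaching 11.
The next plank forces some wood to 11, so 70 + 1 = 71.

71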